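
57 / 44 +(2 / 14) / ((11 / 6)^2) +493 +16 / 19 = 31875731 / 64372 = 495.18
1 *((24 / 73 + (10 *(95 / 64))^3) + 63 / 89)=696516364355 / 212893696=3271.66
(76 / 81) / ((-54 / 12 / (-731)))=111112 / 729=152.42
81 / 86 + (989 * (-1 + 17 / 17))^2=81 / 86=0.94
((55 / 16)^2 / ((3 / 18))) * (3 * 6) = 81675 / 64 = 1276.17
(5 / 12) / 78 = 5 / 936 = 0.01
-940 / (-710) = 94 / 71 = 1.32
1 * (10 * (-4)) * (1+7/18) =-500/9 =-55.56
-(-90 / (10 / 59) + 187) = 344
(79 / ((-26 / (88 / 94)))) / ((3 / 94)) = -3476 / 39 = -89.13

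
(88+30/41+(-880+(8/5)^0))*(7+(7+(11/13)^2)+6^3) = -30813351/169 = -182327.52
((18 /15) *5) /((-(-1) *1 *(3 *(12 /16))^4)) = 0.23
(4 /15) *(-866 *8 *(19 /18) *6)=-526528 /45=-11700.62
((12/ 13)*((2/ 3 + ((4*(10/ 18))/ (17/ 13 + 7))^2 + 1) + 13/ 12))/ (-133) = -666439/ 34031907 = -0.02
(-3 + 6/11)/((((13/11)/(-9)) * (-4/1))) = -4.67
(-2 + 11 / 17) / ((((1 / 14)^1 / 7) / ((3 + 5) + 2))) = -22540 / 17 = -1325.88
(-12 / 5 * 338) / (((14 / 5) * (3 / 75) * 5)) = -10140 / 7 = -1448.57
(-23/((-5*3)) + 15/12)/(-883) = -167/52980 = -0.00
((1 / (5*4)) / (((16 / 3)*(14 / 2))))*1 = 3 / 2240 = 0.00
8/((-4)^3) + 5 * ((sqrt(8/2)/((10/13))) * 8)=831/8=103.88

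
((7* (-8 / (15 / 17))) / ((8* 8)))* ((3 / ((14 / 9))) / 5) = -153 / 400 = -0.38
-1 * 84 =-84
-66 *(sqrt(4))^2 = -264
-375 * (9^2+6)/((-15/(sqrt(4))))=4350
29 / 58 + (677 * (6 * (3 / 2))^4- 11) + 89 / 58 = 128811853 / 29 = 4441788.03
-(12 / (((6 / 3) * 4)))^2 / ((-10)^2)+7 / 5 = 551 / 400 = 1.38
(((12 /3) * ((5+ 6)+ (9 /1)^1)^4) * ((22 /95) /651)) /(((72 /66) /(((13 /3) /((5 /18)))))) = 40268800 /12369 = 3255.62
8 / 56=1 / 7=0.14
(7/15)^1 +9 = 142/15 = 9.47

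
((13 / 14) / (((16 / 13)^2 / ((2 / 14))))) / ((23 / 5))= 10985 / 577024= 0.02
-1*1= -1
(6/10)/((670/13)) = 39/3350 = 0.01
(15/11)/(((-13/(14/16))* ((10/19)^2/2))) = -7581/11440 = -0.66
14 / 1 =14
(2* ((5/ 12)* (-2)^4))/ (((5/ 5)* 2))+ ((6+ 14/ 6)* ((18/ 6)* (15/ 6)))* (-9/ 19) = -2615/ 114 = -22.94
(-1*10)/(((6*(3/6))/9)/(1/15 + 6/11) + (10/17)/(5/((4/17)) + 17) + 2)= -2627010/672497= -3.91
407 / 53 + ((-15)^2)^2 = 2683532 / 53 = 50632.68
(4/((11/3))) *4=48/11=4.36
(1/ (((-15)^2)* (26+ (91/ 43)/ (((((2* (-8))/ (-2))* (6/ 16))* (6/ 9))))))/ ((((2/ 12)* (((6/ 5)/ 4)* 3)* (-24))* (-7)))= 43/ 6597045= 0.00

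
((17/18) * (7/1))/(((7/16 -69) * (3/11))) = -10472/29619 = -0.35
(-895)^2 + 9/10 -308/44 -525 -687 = 7998069/10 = 799806.90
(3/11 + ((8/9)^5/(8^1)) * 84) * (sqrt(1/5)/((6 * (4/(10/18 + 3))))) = 5282468 * sqrt(5)/29229255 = 0.40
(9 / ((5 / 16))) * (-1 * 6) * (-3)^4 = -69984 / 5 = -13996.80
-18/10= -9/5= -1.80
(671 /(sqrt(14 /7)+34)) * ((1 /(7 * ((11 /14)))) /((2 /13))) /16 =13481 /9232- 793 * sqrt(2) /18464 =1.40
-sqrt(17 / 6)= -sqrt(102) / 6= -1.68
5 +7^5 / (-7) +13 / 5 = -11967 / 5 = -2393.40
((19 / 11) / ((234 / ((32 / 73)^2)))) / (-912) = -32 / 20575269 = -0.00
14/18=7/9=0.78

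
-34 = -34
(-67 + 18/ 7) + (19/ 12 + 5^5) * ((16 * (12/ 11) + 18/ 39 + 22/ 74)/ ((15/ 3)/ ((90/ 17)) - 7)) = -76447663471/ 8074066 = -9468.30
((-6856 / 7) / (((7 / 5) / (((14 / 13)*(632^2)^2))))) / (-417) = 10938030298562560 / 37947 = 288244928414.96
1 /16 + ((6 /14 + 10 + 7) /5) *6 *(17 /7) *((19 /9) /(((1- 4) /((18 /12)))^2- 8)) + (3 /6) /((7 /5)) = -310313 /11760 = -26.39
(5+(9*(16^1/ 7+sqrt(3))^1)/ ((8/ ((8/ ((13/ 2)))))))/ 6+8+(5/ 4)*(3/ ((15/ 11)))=3*sqrt(3)/ 13+13225/ 1092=12.51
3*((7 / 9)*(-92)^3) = -5450816 / 3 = -1816938.67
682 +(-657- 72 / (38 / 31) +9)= -24.74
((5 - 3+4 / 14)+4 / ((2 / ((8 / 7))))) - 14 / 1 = -66 / 7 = -9.43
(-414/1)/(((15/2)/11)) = -607.20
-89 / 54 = -1.65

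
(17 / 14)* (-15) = -255 / 14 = -18.21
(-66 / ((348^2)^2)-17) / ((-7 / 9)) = 41554173323 / 1901171328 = 21.86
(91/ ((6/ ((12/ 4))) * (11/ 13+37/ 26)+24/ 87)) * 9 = 102921/ 605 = 170.12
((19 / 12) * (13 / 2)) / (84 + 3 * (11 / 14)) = 133 / 1116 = 0.12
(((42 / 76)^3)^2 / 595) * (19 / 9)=1361367 / 13469978560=0.00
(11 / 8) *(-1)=-11 / 8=-1.38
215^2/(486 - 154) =46225/332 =139.23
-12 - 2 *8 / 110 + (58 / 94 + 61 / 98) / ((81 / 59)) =-76898581 / 6839910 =-11.24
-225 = -225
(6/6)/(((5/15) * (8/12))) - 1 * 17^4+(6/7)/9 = -3507689/42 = -83516.40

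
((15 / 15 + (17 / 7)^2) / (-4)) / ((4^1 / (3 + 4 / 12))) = -845 / 588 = -1.44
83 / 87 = 0.95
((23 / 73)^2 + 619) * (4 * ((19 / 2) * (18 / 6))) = 376106520 / 5329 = 70577.32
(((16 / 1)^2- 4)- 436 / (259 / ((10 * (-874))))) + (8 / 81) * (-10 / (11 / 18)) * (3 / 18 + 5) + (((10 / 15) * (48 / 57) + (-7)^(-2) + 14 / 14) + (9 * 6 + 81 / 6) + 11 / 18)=15026.24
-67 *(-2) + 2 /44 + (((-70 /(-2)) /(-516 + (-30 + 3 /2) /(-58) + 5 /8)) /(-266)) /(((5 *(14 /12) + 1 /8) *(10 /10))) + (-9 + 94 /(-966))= 39173627722529 /313518971766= 124.95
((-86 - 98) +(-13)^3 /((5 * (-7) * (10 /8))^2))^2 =32150623703104 /937890625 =34279.72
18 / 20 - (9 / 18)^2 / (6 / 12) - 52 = -258 / 5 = -51.60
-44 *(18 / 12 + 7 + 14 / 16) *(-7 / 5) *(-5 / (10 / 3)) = -3465 / 4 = -866.25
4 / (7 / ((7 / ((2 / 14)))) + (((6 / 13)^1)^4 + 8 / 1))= 0.49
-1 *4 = -4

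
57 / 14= 4.07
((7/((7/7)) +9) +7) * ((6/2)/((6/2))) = 23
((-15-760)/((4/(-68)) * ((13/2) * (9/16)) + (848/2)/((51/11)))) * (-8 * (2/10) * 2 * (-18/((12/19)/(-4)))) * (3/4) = 346049280/148897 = 2324.08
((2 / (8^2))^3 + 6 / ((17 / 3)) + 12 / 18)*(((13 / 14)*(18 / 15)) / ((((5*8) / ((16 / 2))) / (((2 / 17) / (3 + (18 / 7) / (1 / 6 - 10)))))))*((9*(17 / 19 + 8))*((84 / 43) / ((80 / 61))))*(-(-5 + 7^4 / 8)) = -52176551457949191 / 89748629094400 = -581.36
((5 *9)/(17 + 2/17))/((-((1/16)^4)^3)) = -739959990321827.63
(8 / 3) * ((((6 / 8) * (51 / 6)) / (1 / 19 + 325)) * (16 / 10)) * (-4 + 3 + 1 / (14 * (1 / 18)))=0.02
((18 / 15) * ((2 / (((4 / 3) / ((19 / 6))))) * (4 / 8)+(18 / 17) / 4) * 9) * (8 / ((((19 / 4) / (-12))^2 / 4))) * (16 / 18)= 158810112 / 30685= 5175.50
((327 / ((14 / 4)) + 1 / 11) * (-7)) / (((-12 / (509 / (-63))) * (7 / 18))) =-3665309 / 3234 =-1133.37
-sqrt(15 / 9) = -1.29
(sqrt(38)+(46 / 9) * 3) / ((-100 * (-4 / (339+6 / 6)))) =18.27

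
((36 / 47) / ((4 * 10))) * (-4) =-18 / 235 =-0.08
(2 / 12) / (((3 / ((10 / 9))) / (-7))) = -35 / 81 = -0.43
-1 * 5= -5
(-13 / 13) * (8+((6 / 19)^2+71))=-28555 / 361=-79.10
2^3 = 8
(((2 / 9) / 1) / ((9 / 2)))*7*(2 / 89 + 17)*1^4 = 14140 / 2403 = 5.88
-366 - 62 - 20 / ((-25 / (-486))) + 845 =141 / 5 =28.20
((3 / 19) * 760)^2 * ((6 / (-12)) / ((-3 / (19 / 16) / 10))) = 28500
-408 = -408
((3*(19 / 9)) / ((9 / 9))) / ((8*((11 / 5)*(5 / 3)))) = 19 / 88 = 0.22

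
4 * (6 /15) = 8 /5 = 1.60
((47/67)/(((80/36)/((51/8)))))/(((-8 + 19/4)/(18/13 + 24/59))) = -14820651/13361140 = -1.11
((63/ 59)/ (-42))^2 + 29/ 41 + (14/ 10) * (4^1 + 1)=4400353/ 570884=7.71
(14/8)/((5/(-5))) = -7/4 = -1.75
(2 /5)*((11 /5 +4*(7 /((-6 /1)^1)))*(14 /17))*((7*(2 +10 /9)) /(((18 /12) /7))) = -2842784 /34425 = -82.58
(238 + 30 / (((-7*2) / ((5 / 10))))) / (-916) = -3317 / 12824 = -0.26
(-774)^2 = 599076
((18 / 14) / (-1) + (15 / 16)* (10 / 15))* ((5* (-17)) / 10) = 629 / 112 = 5.62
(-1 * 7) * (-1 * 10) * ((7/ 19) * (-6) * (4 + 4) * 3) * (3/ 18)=-11760/ 19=-618.95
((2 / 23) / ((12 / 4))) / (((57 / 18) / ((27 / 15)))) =36 / 2185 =0.02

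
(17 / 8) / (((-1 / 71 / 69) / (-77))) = 6412791 / 8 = 801598.88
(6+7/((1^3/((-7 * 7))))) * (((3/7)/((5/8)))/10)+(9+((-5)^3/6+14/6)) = -11413/350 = -32.61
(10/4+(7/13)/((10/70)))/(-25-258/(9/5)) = -0.04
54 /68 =27 /34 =0.79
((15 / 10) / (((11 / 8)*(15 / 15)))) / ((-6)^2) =0.03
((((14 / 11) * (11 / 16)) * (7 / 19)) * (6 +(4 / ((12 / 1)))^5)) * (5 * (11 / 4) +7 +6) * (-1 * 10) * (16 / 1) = -38247685 / 4617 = -8284.10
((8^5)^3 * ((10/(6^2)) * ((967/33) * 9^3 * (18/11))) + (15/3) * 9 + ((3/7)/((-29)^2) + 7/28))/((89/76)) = 18495249103407917413155661/63397103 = 291736502587632709.54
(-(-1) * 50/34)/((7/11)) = 275/119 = 2.31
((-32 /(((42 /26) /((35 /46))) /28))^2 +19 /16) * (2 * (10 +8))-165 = 13567331719 /2116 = 6411782.48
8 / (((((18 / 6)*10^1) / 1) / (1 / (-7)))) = -4 / 105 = -0.04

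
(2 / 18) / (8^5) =1 / 294912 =0.00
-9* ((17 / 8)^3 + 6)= -71865 / 512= -140.36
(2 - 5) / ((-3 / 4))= 4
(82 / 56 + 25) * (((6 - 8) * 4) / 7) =-1482 / 49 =-30.24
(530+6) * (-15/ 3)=-2680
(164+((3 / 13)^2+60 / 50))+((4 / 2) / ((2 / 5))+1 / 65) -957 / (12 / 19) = -4546037 / 3380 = -1344.98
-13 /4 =-3.25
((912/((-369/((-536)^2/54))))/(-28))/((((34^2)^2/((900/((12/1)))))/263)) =4486306600/647204229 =6.93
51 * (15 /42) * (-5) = -1275 /14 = -91.07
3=3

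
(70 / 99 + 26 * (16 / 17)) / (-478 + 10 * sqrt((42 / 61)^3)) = -1149362100833 / 21817620150183 - 90468490 * sqrt(2562) / 7272540050061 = -0.05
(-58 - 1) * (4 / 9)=-236 / 9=-26.22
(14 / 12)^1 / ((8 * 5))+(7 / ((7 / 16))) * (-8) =-30713 / 240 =-127.97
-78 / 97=-0.80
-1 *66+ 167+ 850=951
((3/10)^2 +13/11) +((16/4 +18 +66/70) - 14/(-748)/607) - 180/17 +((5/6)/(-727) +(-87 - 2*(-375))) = 10659567069397/15754017300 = 676.63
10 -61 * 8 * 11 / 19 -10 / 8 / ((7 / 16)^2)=-259802 / 931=-279.06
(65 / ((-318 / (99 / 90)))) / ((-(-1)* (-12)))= 143 / 7632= 0.02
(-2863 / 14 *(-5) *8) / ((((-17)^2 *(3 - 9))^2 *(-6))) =-2045 / 4510134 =-0.00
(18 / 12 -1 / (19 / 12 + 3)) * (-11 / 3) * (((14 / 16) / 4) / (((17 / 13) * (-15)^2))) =-0.00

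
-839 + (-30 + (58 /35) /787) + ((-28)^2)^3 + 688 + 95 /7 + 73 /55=29202060466651 /60599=481890137.90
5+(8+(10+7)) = 30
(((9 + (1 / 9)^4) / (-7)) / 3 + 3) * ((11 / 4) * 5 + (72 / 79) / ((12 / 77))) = 2194136549 / 43538796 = 50.39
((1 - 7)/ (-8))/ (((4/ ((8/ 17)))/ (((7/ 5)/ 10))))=21/ 1700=0.01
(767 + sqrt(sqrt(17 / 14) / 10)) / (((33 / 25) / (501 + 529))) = 2575 * 34^(1 / 4) * sqrt(5) * 7^(3 / 4) / 231 + 19750250 / 33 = 598751.45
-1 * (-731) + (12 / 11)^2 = 88595 / 121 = 732.19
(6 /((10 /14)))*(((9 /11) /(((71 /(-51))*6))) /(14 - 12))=-3213 /7810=-0.41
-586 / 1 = -586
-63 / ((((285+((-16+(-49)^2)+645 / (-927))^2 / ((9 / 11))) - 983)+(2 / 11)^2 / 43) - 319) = -40239799083 / 4437365357100491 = -0.00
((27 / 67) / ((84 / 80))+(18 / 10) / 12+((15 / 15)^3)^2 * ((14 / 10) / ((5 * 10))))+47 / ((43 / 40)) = 446524863 / 10083500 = 44.28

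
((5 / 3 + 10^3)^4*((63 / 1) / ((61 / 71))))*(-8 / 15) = -64841682713297000 / 1647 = -39369570560593.20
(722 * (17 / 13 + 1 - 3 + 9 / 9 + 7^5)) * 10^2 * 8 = 126202712000 / 13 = 9707900923.08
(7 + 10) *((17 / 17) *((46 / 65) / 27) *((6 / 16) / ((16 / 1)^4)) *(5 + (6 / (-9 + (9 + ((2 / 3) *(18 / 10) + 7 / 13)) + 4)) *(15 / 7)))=1478371 / 80081584128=0.00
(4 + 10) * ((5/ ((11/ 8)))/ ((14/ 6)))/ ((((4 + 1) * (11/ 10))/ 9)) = 4320/ 121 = 35.70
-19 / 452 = -0.04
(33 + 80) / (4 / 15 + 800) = 1695 / 12004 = 0.14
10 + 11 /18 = 191 /18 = 10.61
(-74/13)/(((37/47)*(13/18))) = -1692/169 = -10.01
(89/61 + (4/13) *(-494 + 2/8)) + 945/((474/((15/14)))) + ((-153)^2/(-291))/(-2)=-2627744579/24307036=-108.11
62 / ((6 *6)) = 31 / 18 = 1.72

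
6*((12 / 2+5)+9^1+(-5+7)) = 132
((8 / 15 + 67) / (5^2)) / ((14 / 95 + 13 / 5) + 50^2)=19247 / 17832075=0.00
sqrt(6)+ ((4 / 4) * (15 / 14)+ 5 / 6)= 40 / 21+ sqrt(6)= 4.35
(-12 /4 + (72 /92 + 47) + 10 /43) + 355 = 400.02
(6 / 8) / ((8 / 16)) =3 / 2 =1.50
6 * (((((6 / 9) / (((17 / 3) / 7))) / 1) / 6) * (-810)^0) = 14 / 17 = 0.82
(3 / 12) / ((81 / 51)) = 17 / 108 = 0.16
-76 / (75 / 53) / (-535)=4028 / 40125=0.10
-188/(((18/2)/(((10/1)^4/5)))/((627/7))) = -78584000/21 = -3742095.24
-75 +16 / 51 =-3809 / 51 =-74.69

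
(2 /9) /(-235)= -0.00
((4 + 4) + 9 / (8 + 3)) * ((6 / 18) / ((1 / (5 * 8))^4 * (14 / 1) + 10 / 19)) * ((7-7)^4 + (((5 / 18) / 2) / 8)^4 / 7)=719921875 / 9932680383284736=0.00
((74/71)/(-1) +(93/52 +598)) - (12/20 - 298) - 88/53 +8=882974087/978380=902.49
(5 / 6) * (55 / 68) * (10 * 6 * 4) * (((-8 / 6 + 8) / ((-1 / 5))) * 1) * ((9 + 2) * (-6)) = 6050000 / 17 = 355882.35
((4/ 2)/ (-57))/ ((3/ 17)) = -34/ 171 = -0.20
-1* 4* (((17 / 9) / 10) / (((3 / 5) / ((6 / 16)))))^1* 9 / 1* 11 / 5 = -187 / 20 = -9.35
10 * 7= 70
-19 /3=-6.33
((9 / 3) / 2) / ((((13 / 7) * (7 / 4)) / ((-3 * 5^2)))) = -450 / 13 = -34.62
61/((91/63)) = 549/13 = 42.23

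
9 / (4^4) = 9 / 256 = 0.04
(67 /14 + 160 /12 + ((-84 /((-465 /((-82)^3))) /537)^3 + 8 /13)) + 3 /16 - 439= -5357827546731376300863709 /839613333108186000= -6381303.55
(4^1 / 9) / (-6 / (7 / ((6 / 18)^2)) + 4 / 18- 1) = -28 / 55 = -0.51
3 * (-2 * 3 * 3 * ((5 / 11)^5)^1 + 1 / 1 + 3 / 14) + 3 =12615243 / 2254714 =5.60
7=7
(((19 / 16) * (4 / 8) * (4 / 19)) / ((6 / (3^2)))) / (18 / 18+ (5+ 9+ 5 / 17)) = 51 / 4160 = 0.01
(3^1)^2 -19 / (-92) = 847 / 92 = 9.21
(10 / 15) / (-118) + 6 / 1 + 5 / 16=17861 / 2832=6.31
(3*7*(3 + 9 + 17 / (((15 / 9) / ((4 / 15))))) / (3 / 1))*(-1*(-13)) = 33488 / 25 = 1339.52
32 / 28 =1.14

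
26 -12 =14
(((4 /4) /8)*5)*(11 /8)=55 /64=0.86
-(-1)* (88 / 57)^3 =681472 / 185193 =3.68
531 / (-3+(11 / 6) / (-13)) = -41418 / 245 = -169.05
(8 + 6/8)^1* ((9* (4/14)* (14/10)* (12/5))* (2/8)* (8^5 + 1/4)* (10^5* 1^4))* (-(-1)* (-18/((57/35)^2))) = -151733381625000/361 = -420314076523.55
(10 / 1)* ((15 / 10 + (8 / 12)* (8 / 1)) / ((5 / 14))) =191.33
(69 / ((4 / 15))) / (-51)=-345 / 68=-5.07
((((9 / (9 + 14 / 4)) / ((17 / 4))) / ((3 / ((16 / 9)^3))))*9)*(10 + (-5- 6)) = -32768 / 11475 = -2.86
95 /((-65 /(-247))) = 361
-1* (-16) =16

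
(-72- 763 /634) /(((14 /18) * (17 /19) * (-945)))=881809 /7921830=0.11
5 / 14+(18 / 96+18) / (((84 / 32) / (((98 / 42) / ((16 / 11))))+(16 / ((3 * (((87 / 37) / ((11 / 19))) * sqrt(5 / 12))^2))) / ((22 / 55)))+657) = 855409554583 / 2223716505136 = 0.38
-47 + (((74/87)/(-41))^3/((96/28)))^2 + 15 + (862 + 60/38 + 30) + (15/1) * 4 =324599100155477507154529489/352220611248088363837899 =921.58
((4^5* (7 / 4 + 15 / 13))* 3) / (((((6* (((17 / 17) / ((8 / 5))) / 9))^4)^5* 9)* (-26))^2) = 5260693493649352392011759142098285855225413632 / 19981598597951233386993408203125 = 263276907894083.38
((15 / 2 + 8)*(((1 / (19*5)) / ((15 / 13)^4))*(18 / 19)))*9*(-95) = -885391 / 11875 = -74.56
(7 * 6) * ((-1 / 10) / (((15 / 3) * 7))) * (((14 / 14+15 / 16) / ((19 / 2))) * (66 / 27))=-341 / 5700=-0.06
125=125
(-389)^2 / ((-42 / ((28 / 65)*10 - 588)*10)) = 41007991 / 195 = 210297.39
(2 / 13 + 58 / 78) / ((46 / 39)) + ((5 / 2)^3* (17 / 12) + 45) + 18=189659 / 2208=85.90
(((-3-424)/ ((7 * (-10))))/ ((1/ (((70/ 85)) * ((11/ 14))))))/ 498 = 671/ 84660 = 0.01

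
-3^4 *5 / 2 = -405 / 2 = -202.50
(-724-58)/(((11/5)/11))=-3910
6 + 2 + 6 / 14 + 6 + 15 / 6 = 237 / 14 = 16.93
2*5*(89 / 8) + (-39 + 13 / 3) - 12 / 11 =9965 / 132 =75.49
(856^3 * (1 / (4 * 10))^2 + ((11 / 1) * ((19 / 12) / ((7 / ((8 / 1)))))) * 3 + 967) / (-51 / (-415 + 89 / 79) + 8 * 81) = 749632995256 / 1236143825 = 606.43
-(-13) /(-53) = -13 /53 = -0.25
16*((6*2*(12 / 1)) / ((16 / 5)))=720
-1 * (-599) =599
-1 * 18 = -18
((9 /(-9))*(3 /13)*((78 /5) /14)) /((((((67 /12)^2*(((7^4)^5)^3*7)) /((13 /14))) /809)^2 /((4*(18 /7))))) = -371555544642048 /3059301340037998387275909795673764735700952083933584629599752761641908800608173945251426311845804399159306338612645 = -0.00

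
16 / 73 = 0.22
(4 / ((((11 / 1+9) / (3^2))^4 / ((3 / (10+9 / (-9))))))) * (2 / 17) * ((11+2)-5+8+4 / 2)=19683 / 170000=0.12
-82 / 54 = -41 / 27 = -1.52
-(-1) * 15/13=1.15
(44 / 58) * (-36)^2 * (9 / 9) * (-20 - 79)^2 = 279446112 / 29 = 9636072.83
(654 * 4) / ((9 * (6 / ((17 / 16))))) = 1853 / 36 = 51.47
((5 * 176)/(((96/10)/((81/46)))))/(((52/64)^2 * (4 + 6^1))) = 95040/3887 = 24.45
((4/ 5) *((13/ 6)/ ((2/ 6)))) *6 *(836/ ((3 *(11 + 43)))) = 21736/ 135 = 161.01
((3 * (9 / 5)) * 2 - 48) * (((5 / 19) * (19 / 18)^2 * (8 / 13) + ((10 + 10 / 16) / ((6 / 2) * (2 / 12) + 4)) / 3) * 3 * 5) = -126325 / 234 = -539.85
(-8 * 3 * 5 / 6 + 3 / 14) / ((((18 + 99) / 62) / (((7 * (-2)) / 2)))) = 8587 / 117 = 73.39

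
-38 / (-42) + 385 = 8104 / 21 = 385.90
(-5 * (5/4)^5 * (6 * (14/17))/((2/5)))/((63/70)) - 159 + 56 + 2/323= -77502181/248064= -312.43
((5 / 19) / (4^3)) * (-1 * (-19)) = 5 / 64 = 0.08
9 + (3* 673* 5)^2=101909034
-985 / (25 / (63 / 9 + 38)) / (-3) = 591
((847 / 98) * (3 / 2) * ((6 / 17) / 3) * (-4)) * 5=-3630 / 119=-30.50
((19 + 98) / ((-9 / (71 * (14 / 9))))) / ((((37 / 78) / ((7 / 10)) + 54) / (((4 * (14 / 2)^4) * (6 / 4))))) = -5646681404 / 14927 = -378286.42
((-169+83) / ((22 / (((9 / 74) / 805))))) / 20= -387 / 13105400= -0.00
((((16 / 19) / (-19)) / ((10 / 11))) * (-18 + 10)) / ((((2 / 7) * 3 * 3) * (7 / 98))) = 34496 / 16245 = 2.12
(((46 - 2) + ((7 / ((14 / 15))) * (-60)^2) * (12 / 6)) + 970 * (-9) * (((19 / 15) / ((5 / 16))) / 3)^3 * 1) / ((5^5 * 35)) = 8229561484 / 27685546875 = 0.30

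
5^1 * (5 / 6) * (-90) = -375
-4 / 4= -1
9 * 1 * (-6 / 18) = -3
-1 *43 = -43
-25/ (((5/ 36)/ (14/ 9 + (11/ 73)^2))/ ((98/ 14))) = -10597300/ 5329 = -1988.61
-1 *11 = -11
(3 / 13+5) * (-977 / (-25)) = 66436 / 325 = 204.42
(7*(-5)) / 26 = -35 / 26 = -1.35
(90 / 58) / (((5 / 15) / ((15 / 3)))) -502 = -13883 / 29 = -478.72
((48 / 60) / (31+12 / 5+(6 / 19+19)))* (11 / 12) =209 / 15024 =0.01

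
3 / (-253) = -3 / 253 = -0.01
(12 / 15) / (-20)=-1 / 25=-0.04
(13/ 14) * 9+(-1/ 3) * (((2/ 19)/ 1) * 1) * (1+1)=6613/ 798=8.29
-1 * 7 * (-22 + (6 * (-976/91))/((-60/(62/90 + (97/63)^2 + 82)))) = -625098478/1289925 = -484.60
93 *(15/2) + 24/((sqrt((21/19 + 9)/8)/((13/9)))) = 26 *sqrt(114)/9 + 1395/2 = 728.34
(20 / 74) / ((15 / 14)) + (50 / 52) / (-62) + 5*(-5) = -4430939 / 178932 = -24.76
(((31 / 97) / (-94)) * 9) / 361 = -279 / 3291598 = -0.00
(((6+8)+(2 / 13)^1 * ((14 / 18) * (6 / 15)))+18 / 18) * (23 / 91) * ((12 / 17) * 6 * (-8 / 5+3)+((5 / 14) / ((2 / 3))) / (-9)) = 8485678259 / 380097900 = 22.32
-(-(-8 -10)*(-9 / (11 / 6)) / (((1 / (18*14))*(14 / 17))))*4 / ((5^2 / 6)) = 7138368 / 275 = 25957.70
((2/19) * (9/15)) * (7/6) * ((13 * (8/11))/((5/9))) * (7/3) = 15288/5225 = 2.93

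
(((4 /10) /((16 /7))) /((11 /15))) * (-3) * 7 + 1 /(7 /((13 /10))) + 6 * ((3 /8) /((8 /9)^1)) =-28267 /12320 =-2.29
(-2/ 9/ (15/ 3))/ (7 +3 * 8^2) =-2/ 8955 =-0.00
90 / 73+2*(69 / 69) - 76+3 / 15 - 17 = -32692 / 365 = -89.57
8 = 8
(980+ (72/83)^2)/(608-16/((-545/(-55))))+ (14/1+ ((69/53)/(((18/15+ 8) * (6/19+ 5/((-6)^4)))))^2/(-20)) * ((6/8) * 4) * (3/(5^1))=26.80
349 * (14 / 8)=2443 / 4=610.75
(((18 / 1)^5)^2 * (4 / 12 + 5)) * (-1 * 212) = -4037008277569536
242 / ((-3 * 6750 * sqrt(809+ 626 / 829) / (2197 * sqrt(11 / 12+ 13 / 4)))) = -265837 * sqrt(3338981538) / 8156137050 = -1.88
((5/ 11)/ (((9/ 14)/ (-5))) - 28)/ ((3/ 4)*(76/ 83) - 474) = 259126/ 3889215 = 0.07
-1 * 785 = -785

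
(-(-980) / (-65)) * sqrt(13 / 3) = -196 * sqrt(39) / 39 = -31.39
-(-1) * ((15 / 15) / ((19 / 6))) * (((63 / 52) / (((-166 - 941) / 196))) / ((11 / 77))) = -4802 / 10127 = -0.47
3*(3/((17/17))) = 9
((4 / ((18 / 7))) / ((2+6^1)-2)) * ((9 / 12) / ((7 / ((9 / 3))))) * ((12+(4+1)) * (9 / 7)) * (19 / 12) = 323 / 112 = 2.88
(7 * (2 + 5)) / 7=7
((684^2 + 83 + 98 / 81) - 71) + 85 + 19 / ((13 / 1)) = 492757322 / 1053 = 467955.67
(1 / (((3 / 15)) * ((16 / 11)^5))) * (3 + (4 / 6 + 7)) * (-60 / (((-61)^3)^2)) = -4026275 / 422054906765312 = -0.00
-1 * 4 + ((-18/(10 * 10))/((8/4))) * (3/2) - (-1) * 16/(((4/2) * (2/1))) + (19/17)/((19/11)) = 1741/3400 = 0.51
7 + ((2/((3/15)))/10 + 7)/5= 43/5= 8.60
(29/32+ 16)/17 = 541/544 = 0.99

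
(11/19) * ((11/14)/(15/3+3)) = 0.06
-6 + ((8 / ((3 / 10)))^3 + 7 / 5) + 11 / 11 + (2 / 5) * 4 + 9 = 512189 / 27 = 18969.96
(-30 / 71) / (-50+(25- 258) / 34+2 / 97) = 98940 / 13307743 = 0.01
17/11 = 1.55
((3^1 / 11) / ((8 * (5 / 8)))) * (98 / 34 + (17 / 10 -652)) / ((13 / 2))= -330183 / 60775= -5.43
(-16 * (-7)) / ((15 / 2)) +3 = 269 / 15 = 17.93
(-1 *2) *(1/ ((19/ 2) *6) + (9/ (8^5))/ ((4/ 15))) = -138767/ 3735552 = -0.04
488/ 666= 244/ 333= 0.73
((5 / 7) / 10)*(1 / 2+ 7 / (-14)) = 0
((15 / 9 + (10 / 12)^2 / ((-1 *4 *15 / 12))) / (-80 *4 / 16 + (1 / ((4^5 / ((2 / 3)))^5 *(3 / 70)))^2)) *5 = -251278229742933318243031952916480 / 657892092417861778672665476726539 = -0.38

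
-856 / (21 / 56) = -2282.67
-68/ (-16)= 17/ 4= 4.25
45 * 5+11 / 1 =236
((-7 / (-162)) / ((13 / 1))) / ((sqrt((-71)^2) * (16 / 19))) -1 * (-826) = 1976135749 / 2392416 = 826.00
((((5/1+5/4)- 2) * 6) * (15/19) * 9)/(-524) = -0.35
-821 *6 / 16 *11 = -27093 / 8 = -3386.62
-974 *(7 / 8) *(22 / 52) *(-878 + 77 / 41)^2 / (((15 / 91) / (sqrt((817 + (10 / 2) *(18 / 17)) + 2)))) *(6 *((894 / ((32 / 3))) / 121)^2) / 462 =-1395898135397531451 *sqrt(2941) / 252021975040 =-300374339.39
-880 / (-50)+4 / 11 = 988 / 55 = 17.96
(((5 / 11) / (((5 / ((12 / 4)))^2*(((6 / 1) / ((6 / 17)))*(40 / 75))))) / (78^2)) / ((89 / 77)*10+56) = 7 / 159417024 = 0.00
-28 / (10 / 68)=-190.40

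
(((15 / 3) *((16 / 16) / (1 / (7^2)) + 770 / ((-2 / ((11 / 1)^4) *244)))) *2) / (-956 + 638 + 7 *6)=9374715 / 11224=835.24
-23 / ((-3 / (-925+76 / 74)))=-786301 / 111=-7083.79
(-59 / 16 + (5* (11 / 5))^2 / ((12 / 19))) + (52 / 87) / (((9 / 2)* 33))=77682311 / 413424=187.90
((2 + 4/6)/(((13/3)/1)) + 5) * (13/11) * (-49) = -3577/11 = -325.18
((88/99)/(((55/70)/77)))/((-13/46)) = -36064/117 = -308.24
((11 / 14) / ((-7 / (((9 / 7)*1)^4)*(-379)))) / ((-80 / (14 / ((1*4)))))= -72171 / 2038352960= -0.00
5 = 5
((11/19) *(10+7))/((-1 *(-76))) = 0.13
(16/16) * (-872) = -872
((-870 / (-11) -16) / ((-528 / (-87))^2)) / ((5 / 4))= 291827 / 212960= 1.37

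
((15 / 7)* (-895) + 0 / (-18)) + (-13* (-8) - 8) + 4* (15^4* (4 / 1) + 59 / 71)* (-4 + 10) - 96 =2414476737 / 497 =4858102.09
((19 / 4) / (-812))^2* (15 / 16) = 5415 / 168792064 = 0.00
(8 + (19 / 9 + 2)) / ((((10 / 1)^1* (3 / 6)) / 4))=436 / 45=9.69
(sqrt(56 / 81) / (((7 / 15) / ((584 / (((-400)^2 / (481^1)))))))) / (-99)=-35113 * sqrt(14) / 4158000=-0.03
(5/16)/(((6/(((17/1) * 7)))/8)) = 595/12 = 49.58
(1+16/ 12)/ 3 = 7/ 9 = 0.78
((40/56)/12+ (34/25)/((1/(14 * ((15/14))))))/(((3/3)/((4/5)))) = 8593/525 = 16.37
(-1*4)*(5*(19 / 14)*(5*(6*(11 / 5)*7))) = -12540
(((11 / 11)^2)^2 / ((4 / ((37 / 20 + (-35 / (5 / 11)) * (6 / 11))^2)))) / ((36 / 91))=58677619 / 57600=1018.71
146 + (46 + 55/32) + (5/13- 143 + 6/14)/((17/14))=541883/7072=76.62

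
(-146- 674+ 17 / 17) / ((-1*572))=1.43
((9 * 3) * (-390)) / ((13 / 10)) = -8100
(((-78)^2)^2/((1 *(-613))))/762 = -6169176/77851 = -79.24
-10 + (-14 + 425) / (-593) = -10.69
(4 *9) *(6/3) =72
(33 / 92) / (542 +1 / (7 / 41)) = 231 / 352820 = 0.00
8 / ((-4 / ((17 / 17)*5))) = -10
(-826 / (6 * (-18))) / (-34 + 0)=-413 / 1836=-0.22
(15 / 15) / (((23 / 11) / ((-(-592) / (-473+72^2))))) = 6512 / 108353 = 0.06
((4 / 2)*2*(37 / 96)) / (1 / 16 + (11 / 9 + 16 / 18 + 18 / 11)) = 2442 / 6035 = 0.40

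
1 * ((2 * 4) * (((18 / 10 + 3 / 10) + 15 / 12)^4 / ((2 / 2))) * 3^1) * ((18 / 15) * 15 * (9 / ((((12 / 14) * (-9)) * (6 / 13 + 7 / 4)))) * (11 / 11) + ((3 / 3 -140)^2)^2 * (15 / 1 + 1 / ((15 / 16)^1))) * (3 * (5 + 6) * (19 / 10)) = 26143927502882379501729 / 23000000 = 1136692500125320.85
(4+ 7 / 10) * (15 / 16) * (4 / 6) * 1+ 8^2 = 1071 / 16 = 66.94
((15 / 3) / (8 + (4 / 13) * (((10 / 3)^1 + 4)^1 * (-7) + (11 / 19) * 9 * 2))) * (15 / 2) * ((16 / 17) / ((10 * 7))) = -2223 / 20230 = -0.11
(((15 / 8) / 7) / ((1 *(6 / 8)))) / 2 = 5 / 28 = 0.18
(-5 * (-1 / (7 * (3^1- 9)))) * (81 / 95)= -27 / 266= -0.10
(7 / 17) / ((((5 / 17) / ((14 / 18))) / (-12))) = -196 / 15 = -13.07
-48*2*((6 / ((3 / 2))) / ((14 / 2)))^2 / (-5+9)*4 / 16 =-96 / 49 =-1.96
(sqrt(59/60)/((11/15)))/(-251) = -sqrt(885)/5522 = -0.01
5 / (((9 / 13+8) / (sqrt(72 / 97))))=390 * sqrt(194) / 10961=0.50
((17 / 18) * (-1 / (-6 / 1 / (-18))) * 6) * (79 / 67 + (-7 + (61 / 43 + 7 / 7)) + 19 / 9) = 569143 / 25929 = 21.95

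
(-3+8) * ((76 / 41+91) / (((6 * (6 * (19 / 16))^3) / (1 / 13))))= 60160 / 3655847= 0.02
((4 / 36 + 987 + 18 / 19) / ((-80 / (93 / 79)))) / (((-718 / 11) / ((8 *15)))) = 28807339 / 1077718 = 26.73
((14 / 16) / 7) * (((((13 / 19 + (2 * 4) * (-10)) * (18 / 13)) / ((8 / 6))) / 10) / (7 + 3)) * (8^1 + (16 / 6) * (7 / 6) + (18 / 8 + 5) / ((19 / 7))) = -1.42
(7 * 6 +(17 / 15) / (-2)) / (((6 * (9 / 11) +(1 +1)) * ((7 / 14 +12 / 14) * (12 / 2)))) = 95711 / 129960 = 0.74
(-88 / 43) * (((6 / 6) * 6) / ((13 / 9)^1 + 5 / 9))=-6.14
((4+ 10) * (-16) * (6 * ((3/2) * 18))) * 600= -21772800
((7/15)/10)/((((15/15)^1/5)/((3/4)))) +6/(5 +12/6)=289/280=1.03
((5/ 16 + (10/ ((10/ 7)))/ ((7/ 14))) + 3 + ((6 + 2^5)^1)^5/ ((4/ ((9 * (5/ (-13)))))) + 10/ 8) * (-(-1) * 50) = -356558159475/ 104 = -3428443841.11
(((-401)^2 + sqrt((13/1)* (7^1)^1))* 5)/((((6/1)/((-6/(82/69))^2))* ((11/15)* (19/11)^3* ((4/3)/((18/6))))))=1166564025* sqrt(91)/92239832 + 187584661784025/92239832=2033782.87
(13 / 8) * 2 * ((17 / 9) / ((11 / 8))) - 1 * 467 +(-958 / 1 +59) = -1361.54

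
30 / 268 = 0.11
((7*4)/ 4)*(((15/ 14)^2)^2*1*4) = 50625/ 1372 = 36.90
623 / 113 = 5.51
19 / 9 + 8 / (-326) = 3061 / 1467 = 2.09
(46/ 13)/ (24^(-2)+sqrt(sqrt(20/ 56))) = 46/ (13 *(1/ 576+14^(3/ 4) *5^(1/ 4)/ 14)) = 4.57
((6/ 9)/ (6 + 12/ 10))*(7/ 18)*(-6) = -35/ 162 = -0.22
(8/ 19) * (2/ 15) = 16/ 285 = 0.06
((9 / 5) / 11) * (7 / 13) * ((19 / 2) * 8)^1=4788 / 715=6.70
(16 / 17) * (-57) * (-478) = 435936 / 17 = 25643.29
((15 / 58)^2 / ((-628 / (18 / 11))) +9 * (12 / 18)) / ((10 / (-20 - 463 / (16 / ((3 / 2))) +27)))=-16243248063 / 743632384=-21.84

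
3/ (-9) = -1/ 3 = -0.33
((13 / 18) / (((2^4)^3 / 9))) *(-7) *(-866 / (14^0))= 39403 / 4096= 9.62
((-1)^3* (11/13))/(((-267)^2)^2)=-11/66067579773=-0.00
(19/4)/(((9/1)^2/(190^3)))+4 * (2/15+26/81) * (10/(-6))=97740014/243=402222.28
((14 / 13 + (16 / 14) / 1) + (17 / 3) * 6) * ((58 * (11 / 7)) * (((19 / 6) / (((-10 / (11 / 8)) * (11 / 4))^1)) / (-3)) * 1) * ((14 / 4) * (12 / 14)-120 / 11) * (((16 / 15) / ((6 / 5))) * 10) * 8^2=-13482696704 / 17199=-783923.29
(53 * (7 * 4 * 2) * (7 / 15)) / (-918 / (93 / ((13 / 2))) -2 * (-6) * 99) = 13144 / 10665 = 1.23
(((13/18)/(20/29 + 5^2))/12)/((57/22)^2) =45617/130707270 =0.00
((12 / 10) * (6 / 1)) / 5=36 / 25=1.44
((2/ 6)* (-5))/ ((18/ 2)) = -5/ 27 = -0.19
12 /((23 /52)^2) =32448 /529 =61.34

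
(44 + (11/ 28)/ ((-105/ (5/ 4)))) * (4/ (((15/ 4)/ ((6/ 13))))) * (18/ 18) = 206954/ 9555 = 21.66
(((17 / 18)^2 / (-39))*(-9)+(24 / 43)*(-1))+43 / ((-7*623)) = -95350105 / 263282292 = -0.36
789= 789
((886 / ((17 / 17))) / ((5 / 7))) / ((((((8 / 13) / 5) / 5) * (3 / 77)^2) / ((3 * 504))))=50193313170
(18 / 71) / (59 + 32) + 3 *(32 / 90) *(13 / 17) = 1348478 / 1647555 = 0.82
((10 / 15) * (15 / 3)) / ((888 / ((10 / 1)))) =25 / 666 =0.04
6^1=6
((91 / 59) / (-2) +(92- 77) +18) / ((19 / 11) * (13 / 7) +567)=292831 / 5180908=0.06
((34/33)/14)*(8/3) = 136/693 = 0.20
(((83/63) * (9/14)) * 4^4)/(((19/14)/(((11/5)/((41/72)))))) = 16828416/27265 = 617.22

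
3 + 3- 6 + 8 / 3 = 8 / 3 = 2.67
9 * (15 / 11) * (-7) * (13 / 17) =-12285 / 187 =-65.70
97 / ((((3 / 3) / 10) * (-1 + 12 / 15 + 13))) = 2425 / 32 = 75.78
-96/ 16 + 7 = 1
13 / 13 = 1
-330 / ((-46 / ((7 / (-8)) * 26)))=-15015 / 92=-163.21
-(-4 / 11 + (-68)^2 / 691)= -48100 / 7601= -6.33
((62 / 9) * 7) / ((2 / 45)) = 1085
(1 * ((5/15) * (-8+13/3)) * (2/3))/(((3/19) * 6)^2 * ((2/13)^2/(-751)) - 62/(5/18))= 2519976745/690290444574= 0.00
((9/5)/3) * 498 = 1494/5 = 298.80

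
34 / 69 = 0.49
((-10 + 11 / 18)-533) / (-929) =9763 / 16722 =0.58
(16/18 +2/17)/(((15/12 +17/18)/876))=539616/1343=401.80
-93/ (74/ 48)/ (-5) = 2232/ 185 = 12.06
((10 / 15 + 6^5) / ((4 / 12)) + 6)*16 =373376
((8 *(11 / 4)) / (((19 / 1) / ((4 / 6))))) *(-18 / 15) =-88 / 95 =-0.93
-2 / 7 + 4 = 26 / 7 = 3.71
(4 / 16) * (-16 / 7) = -0.57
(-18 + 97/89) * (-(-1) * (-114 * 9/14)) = 110295/89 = 1239.27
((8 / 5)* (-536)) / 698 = -2144 / 1745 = -1.23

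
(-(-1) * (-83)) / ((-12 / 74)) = 3071 / 6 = 511.83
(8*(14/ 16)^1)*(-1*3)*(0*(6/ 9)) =0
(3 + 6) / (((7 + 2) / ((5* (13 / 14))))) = 65 / 14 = 4.64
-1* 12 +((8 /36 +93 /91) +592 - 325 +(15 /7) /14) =2939851 /11466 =256.40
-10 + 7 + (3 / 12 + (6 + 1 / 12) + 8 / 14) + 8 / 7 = 106 / 21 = 5.05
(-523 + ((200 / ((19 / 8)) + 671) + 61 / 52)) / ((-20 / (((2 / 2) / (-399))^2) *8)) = -76861 / 8388831360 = -0.00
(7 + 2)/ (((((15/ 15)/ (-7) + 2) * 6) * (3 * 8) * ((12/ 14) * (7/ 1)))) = 7/ 1248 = 0.01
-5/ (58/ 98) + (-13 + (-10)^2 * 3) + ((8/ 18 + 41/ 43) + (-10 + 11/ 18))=6073007/ 22446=270.56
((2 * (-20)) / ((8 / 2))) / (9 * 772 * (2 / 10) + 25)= -50 / 7073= -0.01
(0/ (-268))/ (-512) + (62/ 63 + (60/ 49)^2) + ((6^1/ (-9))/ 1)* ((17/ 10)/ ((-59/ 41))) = 20851961/ 6374655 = 3.27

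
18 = 18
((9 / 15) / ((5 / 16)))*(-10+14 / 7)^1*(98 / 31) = -37632 / 775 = -48.56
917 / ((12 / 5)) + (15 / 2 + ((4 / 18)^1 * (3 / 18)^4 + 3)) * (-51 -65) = -2437591 / 2916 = -835.94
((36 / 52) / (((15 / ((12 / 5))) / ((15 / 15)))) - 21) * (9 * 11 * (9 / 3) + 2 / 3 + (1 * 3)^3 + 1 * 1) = -2210951 / 325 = -6802.93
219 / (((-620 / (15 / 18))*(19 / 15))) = -1095 / 4712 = -0.23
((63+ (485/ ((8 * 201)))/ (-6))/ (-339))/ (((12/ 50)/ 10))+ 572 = 5536555777/ 9812016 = 564.26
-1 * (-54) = 54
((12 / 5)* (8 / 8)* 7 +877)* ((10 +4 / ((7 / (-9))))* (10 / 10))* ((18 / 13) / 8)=683757 / 910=751.38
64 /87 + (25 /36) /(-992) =761131 /1035648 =0.73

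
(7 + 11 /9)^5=2219006624 /59049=37579.07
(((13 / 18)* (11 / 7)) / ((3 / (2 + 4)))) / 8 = 143 / 504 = 0.28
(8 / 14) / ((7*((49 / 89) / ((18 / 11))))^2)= 0.10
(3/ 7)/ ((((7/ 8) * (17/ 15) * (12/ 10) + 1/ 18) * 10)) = 270/ 7847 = 0.03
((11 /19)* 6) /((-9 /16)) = -352 /57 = -6.18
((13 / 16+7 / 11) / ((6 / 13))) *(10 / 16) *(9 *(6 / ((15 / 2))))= 9945 / 704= 14.13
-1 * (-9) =9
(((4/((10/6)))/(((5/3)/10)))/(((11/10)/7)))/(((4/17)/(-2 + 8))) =2336.73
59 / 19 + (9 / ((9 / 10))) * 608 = 115579 / 19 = 6083.11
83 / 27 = 3.07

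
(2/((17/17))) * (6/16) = 3/4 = 0.75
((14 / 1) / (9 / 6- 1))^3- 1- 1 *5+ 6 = 21952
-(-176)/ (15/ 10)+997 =3343/ 3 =1114.33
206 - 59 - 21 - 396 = -270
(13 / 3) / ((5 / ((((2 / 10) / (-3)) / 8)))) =-13 / 1800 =-0.01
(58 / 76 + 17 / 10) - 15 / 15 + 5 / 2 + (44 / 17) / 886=5675023 / 1430890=3.97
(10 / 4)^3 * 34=2125 / 4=531.25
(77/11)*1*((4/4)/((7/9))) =9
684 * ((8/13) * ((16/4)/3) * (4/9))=9728/39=249.44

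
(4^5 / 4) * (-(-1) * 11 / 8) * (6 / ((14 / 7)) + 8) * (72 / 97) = 278784 / 97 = 2874.06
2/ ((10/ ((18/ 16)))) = 9/ 40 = 0.22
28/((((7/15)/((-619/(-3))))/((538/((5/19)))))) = 25309672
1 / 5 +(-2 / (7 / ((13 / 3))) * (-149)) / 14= 9832 / 735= 13.38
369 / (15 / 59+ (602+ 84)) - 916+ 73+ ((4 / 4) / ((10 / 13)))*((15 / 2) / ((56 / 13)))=-7620214221 / 9069536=-840.20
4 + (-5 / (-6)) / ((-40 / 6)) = 31 / 8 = 3.88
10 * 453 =4530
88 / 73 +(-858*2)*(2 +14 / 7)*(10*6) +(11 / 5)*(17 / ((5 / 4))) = -751551196 / 1825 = -411808.87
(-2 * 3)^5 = -7776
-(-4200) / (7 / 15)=9000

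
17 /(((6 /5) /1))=14.17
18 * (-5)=-90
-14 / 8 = -1.75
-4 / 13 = -0.31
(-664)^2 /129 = 440896 /129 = 3417.80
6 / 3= 2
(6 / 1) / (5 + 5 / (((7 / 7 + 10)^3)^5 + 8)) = 12531744508246977 / 10443120423539150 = 1.20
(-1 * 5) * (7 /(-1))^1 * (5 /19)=175 /19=9.21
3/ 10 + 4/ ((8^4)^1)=1541/ 5120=0.30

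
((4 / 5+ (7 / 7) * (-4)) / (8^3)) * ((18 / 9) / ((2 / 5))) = -1 / 32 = -0.03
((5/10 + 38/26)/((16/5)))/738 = 85/102336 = 0.00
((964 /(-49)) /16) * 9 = -2169 /196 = -11.07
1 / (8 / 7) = 0.88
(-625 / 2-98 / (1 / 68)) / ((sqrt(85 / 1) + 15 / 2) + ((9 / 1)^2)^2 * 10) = -366224391 / 3444524977 + 27906 * sqrt(85) / 17222624885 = -0.11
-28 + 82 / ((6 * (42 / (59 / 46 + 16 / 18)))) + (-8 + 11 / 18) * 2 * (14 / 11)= -46.10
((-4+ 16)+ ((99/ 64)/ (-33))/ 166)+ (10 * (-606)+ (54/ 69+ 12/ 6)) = -1477161029/ 244352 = -6045.22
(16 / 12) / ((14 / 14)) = 4 / 3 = 1.33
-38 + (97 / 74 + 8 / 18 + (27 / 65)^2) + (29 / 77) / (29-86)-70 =-436690655393 / 4116662550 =-106.08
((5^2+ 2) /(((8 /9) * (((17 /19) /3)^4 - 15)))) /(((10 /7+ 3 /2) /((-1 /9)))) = 1995084189 /25954065016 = 0.08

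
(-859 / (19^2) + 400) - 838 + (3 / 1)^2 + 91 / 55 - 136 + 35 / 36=-403673959 / 714780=-564.75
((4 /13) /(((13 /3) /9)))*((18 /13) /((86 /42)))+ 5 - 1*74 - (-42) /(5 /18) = 39031701 /472355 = 82.63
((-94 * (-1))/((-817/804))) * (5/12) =-31490/817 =-38.54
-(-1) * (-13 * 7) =-91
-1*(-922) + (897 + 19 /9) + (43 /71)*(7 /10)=11639609 /6390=1821.54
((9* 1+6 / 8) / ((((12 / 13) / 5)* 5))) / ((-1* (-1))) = 169 / 16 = 10.56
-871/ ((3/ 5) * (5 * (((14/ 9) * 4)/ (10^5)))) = -32662500/ 7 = -4666071.43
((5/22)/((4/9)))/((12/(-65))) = -975/352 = -2.77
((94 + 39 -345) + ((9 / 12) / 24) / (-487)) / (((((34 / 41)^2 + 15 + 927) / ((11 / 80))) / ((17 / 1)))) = -1038542447723 / 1975624821760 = -0.53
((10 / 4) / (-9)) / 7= -5 / 126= -0.04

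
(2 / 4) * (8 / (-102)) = -2 / 51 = -0.04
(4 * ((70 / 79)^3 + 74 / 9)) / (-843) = -158287544 / 3740686893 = -0.04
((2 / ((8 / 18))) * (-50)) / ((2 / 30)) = -3375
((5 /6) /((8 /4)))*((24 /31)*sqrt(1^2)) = 0.32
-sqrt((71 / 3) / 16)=-sqrt(213) / 12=-1.22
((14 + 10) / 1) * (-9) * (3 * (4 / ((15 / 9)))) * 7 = -54432 / 5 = -10886.40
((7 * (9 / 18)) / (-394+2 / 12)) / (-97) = 21 / 229211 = 0.00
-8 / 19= -0.42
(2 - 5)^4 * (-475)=-38475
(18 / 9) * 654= 1308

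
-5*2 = -10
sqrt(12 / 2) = sqrt(6) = 2.45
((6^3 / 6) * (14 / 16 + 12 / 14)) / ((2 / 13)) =11349 / 28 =405.32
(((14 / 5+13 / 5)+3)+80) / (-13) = -34 / 5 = -6.80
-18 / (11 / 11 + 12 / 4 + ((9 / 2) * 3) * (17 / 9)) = -36 / 59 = -0.61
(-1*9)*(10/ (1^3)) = -90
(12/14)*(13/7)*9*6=4212/49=85.96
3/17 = 0.18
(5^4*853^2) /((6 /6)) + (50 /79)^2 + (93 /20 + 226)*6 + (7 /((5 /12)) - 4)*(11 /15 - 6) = 425720711147743 /936150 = 454756941.89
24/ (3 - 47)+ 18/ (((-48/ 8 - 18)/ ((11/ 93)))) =-865/ 1364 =-0.63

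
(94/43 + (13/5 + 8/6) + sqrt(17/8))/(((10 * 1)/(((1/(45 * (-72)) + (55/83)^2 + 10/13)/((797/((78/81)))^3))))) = 59239070267 * sqrt(34)/1112083650559438846200 + 233816610343849/179323488652709513949750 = 0.00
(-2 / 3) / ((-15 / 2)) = 4 / 45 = 0.09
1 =1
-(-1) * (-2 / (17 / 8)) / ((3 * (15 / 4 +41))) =-64 / 9129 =-0.01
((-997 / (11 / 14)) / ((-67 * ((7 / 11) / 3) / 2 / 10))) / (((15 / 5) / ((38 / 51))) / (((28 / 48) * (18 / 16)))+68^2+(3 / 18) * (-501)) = 0.39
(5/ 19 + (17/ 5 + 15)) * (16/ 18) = 1576/ 95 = 16.59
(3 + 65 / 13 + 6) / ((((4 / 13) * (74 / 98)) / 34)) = 75803 / 37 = 2048.73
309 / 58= 5.33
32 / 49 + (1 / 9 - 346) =-152249 / 441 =-345.24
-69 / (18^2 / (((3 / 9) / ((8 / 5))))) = -115 / 2592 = -0.04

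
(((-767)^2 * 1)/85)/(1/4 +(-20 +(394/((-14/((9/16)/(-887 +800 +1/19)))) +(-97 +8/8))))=-108847583936/1817541485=-59.89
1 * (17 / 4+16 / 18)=5.14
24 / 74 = 12 / 37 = 0.32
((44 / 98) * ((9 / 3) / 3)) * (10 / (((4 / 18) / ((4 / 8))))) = 495 / 49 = 10.10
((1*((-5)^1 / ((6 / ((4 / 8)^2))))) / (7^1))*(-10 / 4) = 25 / 336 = 0.07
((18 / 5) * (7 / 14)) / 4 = 9 / 20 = 0.45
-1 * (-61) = 61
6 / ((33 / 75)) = 150 / 11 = 13.64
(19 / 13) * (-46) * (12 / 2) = -5244 / 13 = -403.38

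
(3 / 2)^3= 27 / 8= 3.38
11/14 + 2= 39/14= 2.79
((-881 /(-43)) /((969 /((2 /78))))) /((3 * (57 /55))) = 48455 /277877223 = 0.00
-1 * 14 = -14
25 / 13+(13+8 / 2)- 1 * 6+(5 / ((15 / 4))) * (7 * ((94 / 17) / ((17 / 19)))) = 795760 / 11271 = 70.60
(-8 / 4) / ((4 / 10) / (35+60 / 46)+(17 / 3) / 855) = -4283550 / 37793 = -113.34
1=1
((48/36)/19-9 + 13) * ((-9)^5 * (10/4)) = -11416140/19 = -600849.47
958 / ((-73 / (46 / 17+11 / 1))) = -223214 / 1241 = -179.87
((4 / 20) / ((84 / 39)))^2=169 / 19600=0.01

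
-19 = -19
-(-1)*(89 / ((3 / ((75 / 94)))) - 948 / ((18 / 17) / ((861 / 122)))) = -36095729 / 5734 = -6295.03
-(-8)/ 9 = 8/ 9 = 0.89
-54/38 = -1.42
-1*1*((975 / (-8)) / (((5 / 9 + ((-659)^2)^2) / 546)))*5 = 1711125 / 969942790088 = 0.00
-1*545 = -545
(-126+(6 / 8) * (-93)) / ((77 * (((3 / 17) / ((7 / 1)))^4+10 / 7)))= -22431151449 / 12604992884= -1.78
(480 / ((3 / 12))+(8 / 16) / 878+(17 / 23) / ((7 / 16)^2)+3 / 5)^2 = 362623220973004001761 / 97912212403600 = 3703554.56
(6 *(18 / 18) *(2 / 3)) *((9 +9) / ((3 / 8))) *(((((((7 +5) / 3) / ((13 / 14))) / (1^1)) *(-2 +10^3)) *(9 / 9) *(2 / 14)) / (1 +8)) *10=5109760 / 39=131019.49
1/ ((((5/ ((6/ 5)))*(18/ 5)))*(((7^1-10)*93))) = -1/ 4185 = -0.00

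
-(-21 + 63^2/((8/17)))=-67305/8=-8413.12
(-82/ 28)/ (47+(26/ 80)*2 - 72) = 410/ 3409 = 0.12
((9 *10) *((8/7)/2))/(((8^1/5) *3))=75/7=10.71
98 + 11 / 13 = 1285 / 13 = 98.85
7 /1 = 7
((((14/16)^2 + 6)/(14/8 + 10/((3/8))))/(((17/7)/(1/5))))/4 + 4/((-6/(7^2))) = -181766641/5565120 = -32.66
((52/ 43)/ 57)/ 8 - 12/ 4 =-3.00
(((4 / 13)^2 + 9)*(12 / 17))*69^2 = 87811884 / 2873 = 30564.53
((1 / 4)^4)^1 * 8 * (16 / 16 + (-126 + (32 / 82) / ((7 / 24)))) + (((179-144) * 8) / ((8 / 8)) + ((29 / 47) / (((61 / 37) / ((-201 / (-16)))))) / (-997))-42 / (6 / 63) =-164.87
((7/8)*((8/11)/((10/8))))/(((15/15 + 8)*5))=28/2475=0.01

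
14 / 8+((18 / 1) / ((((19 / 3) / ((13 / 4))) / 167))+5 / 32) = 939031 / 608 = 1544.46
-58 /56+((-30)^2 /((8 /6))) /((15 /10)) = 12571 /28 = 448.96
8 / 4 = 2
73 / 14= 5.21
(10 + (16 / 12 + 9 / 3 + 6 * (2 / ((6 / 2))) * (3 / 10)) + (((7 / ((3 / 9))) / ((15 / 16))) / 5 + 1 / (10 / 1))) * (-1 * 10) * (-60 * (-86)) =-1037848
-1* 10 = -10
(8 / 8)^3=1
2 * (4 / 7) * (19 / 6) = 76 / 21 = 3.62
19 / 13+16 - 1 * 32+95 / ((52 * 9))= -14.34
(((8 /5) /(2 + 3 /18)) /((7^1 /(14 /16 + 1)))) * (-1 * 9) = -1.78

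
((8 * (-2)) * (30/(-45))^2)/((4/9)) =-16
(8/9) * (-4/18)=-0.20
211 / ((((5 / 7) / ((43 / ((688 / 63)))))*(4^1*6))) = 31017 / 640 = 48.46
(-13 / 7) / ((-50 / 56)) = 52 / 25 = 2.08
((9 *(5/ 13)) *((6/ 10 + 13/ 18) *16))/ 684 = 0.11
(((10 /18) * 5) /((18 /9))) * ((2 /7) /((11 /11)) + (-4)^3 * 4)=-22375 /63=-355.16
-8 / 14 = -4 / 7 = -0.57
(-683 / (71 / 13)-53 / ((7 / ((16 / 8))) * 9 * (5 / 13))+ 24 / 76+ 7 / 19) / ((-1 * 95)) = 54708992 / 40368825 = 1.36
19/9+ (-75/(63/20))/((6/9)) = -2117/63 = -33.60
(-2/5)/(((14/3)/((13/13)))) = -3/35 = -0.09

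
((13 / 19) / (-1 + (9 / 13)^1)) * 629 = -106301 / 76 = -1398.70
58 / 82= 29 / 41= 0.71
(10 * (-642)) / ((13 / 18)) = -115560 / 13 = -8889.23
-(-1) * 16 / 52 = 4 / 13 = 0.31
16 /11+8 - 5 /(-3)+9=664 /33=20.12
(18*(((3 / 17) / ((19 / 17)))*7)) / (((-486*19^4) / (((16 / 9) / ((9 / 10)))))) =-1120 / 1805076171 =-0.00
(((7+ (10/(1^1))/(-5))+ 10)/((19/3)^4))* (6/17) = 7290/2215457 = 0.00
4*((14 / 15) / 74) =28 / 555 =0.05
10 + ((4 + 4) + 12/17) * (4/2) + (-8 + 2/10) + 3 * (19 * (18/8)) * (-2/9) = -1511/170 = -8.89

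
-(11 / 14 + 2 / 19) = -237 / 266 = -0.89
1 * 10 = 10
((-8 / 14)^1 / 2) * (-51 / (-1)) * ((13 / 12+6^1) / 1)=-1445 / 14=-103.21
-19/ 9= -2.11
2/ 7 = 0.29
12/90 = 2/15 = 0.13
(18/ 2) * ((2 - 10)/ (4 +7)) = -72/ 11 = -6.55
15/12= 5/4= 1.25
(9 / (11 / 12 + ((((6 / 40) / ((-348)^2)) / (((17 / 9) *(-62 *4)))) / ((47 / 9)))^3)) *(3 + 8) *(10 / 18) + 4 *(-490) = -792354625542526136407168542194663960 / 417028750285540071793246601156951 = -1900.00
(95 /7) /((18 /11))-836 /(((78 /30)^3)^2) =3398140405 /608177934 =5.59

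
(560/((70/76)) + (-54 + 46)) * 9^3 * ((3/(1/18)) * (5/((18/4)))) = 26244000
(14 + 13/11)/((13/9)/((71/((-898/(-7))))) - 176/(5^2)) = -18674775/5449378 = -3.43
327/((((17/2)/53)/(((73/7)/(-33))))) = -843442/1309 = -644.34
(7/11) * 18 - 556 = -5990/11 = -544.55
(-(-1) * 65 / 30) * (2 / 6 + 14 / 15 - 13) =-1144 / 45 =-25.42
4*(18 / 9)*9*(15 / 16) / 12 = 45 / 8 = 5.62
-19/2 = -9.50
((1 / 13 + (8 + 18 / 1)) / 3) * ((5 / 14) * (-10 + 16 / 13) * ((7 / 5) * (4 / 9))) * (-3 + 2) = 8588 / 507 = 16.94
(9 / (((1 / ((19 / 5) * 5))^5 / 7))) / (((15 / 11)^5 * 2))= 16541911.35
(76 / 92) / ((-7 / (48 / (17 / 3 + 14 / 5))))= -13680 / 20447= -0.67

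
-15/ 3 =-5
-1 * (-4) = 4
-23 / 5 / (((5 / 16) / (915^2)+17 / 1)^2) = -33017346282240 / 2074350759691681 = -0.02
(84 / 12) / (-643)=-7 / 643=-0.01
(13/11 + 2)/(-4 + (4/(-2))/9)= -315/418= -0.75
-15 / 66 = -5 / 22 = -0.23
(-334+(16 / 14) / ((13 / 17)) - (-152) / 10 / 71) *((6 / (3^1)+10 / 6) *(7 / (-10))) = 59040707 / 69225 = 852.88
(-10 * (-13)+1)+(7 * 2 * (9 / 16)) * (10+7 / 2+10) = 5057 / 16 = 316.06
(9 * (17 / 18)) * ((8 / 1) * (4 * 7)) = 1904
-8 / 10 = -4 / 5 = -0.80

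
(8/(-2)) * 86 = -344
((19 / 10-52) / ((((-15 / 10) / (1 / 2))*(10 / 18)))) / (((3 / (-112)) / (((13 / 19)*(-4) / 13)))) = 112224 / 475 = 236.26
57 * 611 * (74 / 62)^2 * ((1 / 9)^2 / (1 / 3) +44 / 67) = 19945364855 / 579483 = 34419.24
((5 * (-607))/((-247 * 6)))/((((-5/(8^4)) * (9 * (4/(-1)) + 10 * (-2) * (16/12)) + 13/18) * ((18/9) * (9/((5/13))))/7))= 27193600/70908513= 0.38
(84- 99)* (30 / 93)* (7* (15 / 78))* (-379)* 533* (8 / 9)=108773000 / 93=1169602.15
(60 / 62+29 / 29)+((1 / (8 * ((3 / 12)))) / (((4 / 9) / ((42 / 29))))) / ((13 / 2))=51853 / 23374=2.22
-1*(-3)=3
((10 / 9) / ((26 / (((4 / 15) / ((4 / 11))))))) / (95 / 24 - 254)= -88 / 702117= -0.00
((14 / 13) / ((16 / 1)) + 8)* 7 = 56.47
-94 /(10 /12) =-564 /5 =-112.80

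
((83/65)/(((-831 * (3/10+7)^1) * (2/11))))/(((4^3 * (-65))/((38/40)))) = 17347/65613100800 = 0.00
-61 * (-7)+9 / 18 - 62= 731 / 2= 365.50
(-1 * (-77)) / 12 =6.42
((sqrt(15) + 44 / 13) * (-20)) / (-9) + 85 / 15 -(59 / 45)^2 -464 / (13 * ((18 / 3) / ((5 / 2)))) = -89578 / 26325 + 20 * sqrt(15) / 9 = 5.20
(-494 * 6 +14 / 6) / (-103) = 8885 / 309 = 28.75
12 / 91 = 0.13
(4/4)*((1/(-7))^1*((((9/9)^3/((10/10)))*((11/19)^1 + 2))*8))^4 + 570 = 84117466/130321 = 645.46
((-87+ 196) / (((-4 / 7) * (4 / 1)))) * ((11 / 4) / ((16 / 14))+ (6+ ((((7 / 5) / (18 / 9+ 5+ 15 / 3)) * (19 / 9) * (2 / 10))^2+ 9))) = -830.18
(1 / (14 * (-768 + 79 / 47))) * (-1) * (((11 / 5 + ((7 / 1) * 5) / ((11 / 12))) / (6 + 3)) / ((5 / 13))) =1357031 / 1247989050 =0.00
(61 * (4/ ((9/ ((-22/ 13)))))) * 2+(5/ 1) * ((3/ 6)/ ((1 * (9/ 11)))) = -6919/ 78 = -88.71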